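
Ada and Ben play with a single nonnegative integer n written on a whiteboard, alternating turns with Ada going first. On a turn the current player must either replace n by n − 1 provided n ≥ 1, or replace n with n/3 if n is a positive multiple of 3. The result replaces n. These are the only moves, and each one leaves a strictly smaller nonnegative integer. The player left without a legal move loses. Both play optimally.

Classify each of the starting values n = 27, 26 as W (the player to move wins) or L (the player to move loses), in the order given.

Work bottom-up. With no move the player to move loses. Otherwise the position is W if at least one move leads to an L position for the opponent, and L if every move leads to a W.
n=0: no move → L
n=1: can move to 0, which is L ⇒ W
n=2: the only move is to 1(W), a W ⇒ L
n=3: can move to 2, which is L ⇒ W
n=4: the only move is to 3(W), a W ⇒ L
n=5: can move to 4, which is L ⇒ W
n=6: can move to 2, which is L ⇒ W
n=7: the only move is to 6(W), a W ⇒ L
n=8: can move to 7, which is L ⇒ W
n=9: moves to 3(W), 8(W); every one is W ⇒ L
n=10: can move to 9, which is L ⇒ W
n=11: the only move is to 10(W), a W ⇒ L
n=12: can move to 4, which is L ⇒ W
n=13: the only move is to 12(W), a W ⇒ L
n=14: can move to 13, which is L ⇒ W
n=15: moves to 5(W), 14(W); every one is W ⇒ L
n=16: can move to 15, which is L ⇒ W
n=17: the only move is to 16(W), a W ⇒ L
n=18: can move to 17, which is L ⇒ W
n=19: the only move is to 18(W), a W ⇒ L
n=20: can move to 19, which is L ⇒ W
n=21: can move to 7, which is L ⇒ W
n=22: the only move is to 21(W), a W ⇒ L
n=23: can move to 22, which is L ⇒ W
n=24: moves to 8(W), 23(W); every one is W ⇒ L
n=25: can move to 24, which is L ⇒ W
n=26: the only move is to 25(W), a W ⇒ L
n=27: can move to 9, which is L ⇒ W

27: W, 26: L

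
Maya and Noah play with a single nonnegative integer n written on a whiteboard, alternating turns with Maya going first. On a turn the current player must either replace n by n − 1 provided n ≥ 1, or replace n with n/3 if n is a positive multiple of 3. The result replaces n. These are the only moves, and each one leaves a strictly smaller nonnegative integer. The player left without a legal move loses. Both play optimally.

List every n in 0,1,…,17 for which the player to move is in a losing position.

0, 2, 4, 7, 9, 11, 13, 15, 17

Work bottom-up. With no move the player to move loses. Otherwise the position is W if at least one move leads to an L position for the opponent, and L if every move leads to a W.
n=0: no move → L
n=1: →0(L), so W
n=2: →1(W) only, which is W, so L
n=3: →2(L), so W
n=4: →3(W) only, which is W, so L
n=5: →4(L), so W
n=6: →2(L), so W
n=7: →6(W) only, which is W, so L
n=8: →7(L), so W
n=9: →3(W), 8(W) — all W, so L
n=10: →9(L), so W
n=11: →10(W) only, which is W, so L
n=12: →4(L), so W
n=13: →12(W) only, which is W, so L
n=14: →13(L), so W
n=15: →5(W), 14(W) — all W, so L
n=16: →15(L), so W
n=17: →16(W) only, which is W, so L
The losing starting values of n are exactly the entries labelled L in this table (9 of them).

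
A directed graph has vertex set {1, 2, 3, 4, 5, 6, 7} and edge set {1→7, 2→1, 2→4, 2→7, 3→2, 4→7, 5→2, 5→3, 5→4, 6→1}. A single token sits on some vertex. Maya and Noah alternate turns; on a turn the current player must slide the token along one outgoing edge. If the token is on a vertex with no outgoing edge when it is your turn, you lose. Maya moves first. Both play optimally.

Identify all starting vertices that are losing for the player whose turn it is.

Use the standard recursion: the mover loses at a terminal position; elsewhere, the mover wins exactly when some move hands the opponent an L position.
Every edge goes from a vertex to one that appears earlier in the order 7, 4, 1, 2, 3, 5, 6, so processing vertices in that order labels each vertex after all of its successors.
7: no outgoing edge → L
4: can move to 7, which is L ⇒ W
1: can move to 7, which is L ⇒ W
2: can move to 7, which is L ⇒ W
3: the only move is to 2(W), a W ⇒ L
5: can move to 3, which is L ⇒ W
6: the only move is to 1(W), a W ⇒ L
The losing starting vertices are exactly the entries labelled L in this table (3 of them).

3, 6, 7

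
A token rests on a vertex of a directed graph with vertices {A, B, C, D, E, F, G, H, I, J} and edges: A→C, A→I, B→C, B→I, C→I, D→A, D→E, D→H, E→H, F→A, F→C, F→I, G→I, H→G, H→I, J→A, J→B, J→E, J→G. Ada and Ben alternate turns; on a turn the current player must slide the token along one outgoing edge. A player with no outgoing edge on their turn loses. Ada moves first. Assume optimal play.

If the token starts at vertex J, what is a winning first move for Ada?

Use the standard recursion: the mover loses at a terminal position; elsewhere, the mover wins exactly when some move hands the opponent an L position.
Every edge goes from a vertex to one that appears earlier in the order I, C, G, H, A, E, D, B, J, F, so processing vertices in that order labels each vertex after all of its successors.
I: no outgoing edge → L
C: →I(L), so W
G: →I(L), so W
H: →I(L), so W
A: →I(L), so W
E: →H(W) only, which is W, so L
D: →E(L), so W
B: →I(L), so W
J: →E(L), so W
F: →I(L), so W
From J, the L positions reachable in one move are: E.

Move to E.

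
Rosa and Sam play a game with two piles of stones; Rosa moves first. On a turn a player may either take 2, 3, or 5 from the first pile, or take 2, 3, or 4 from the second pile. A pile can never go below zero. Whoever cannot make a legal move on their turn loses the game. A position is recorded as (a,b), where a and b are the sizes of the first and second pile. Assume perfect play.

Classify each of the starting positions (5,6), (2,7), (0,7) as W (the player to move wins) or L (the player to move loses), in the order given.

(5,6): W, (2,7): W, (0,7): L

Classify positions by backward induction: terminal positions (no move available) are L. From any other position, the mover wins iff some move reaches an L.
No move ever increases a pile, so every position that can arise here has a ≤ 5 and b ≤ 7; it is enough to label the cells with 0 ≤ a ≤ 5 and 0 ≤ b ≤ 7.
Every move lowers a or b (never raises either), so fill the grid row by row in increasing a, and left to right within a row: each cell's successors are then already labelled.
      b=0  b=1  b=2  b=3  b=4  b=5  b=6  b=7
a=0:    L    L    W    W    W    W    L    L
a=1:    L    L    W    W    W    W    L    L
a=2:    W    W    L    L    W    W    W    W
a=3:    W    W    L    L    W    W    W    W
a=4:    W    W    W    W    L    L    W    W
a=5:    W    W    W    W    L    L    W    W
Cells with no legal move (terminal, hence L): (0,0), (0,1), (1,0), (1,1).
The remaining L cells, each justified by listing all of its moves:
(0,6): L (options (0,4)(W), (0,3)(W), (0,2)(W) are all W)
(0,7): L (options (0,5)(W), (0,4)(W), (0,3)(W) are all W)
(1,6): L (options (1,4)(W), (1,3)(W), (1,2)(W) are all W)
(1,7): L (options (1,5)(W), (1,4)(W), (1,3)(W) are all W)
(2,2): L (options (0,2)(W), (2,0)(W) are all W)
(2,3): L (options (0,3)(W), (2,1)(W), (2,0)(W) are all W)
(3,2): L (options (1,2)(W), (0,2)(W), (3,0)(W) are all W)
(3,3): L (options (1,3)(W), (0,3)(W), (3,1)(W), (3,0)(W) are all W)
(4,4): L (options (2,4)(W), (1,4)(W), (4,2)(W), (4,1)(W), (4,0)(W) are all W)
(4,5): L (options (2,5)(W), (1,5)(W), (4,3)(W), (4,2)(W), (4,1)(W) are all W)
(5,4): L (options (3,4)(W), (2,4)(W), (0,4)(W), (5,2)(W), (5,1)(W), (5,0)(W) are all W)
(5,5): L (options (3,5)(W), (2,5)(W), (0,5)(W), (5,3)(W), (5,2)(W), (5,1)(W) are all W)
Every other cell has at least one move into one of the L cells above, so it is W.
(5,6): the move to (0,6) reaches an L cell, so W
(2,7): the move to (0,7) reaches an L cell, so W
(0,7): one of the L cells justified above, so L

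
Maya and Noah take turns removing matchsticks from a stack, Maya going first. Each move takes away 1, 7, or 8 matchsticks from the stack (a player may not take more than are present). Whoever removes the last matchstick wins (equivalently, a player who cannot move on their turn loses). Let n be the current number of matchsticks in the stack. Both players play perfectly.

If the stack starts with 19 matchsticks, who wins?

Noah wins.

Classify positions by backward induction: terminal positions (no move available) are L. From any other position, the mover wins iff some move reaches an L.
n=0: no move → L
n=1: reaches L-position 0 → W
n=2: only reaches 1(W), which is W → L
n=3: reaches L-position 2 → W
n=4: only reaches 3(W), which is W → L
n=5: reaches L-position 4 → W
n=6: only reaches 5(W), which is W → L
n=7: reaches L-position 6 → W
n=8: reaches L-position 0 → W
n=9: reaches L-position 2 → W
n=10: reaches L-position 2 → W
n=11: reaches L-position 4 → W
n=12: reaches L-position 4 → W
n=13: reaches L-position 6 → W
n=14: reaches L-position 6 → W
n=15: only reaches 14(W), 8(W), 7(W), all W → L
n=16: reaches L-position 15 → W
n=17: only reaches 16(W), 10(W), 9(W), all W → L
n=18: reaches L-position 17 → W
n=19: only reaches 18(W), 12(W), 11(W), all W → L
Every move from 19 reaches a W position, so the mover loses.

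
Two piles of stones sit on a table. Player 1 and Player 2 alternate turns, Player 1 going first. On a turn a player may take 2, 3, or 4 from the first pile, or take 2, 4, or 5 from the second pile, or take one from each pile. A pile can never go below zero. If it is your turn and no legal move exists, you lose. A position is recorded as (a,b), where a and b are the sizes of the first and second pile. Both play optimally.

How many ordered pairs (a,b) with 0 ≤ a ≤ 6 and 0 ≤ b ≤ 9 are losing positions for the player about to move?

20

Classify positions by backward induction: terminal positions (no move available) are L. From any other position, the mover wins iff some move reaches an L.
Every move lowers a or b (never raises either), so fill the grid row by row in increasing a, and left to right within a row: each cell's successors are then already labelled.
      b=0  b=1  b=2  b=3  b=4  b=5  b=6  b=7  b=8  b=9
a=0:    L    L    W    W    W    W    W    L    L    W
a=1:    L    W    W    L    W    W    L    W    W    W
a=2:    W    W    L    L    W    W    W    W    W    L
a=3:    W    W    L    W    W    L    W    W    W    W
a=4:    W    W    W    W    L    L    W    W    W    W
a=5:    W    L    W    W    L    W    W    L    W    W
a=6:    L    L    W    W    W    W    W    L    W    W
Cells with no legal move (terminal, hence L): (0,0), (0,1), (1,0).
The remaining L cells, each justified by listing all of its moves:
(0,7): moves to (0,5)(W), (0,3)(W), (0,2)(W); every one is W ⇒ L
(0,8): moves to (0,6)(W), (0,4)(W), (0,3)(W); every one is W ⇒ L
(1,3): moves to (1,1)(W), (0,2)(W); every one is W ⇒ L
(1,6): moves to (1,4)(W), (1,2)(W), (1,1)(W), (0,5)(W); every one is W ⇒ L
(2,2): moves to (0,2)(W), (2,0)(W), (1,1)(W); every one is W ⇒ L
(2,3): moves to (0,3)(W), (2,1)(W), (1,2)(W); every one is W ⇒ L
(2,9): moves to (0,9)(W), (2,7)(W), (2,5)(W), (2,4)(W), (1,8)(W); every one is W ⇒ L
(3,2): moves to (1,2)(W), (0,2)(W), (3,0)(W), (2,1)(W); every one is W ⇒ L
(3,5): moves to (1,5)(W), (0,5)(W), (3,3)(W), (3,1)(W), (3,0)(W), (2,4)(W); every one is W ⇒ L
(4,4): moves to (2,4)(W), (1,4)(W), (0,4)(W), (4,2)(W), (4,0)(W), (3,3)(W); every one is W ⇒ L
(4,5): moves to (2,5)(W), (1,5)(W), (0,5)(W), (4,3)(W), (4,1)(W), (4,0)(W), (3,4)(W); every one is W ⇒ L
(5,1): moves to (3,1)(W), (2,1)(W), (1,1)(W), (4,0)(W); every one is W ⇒ L
(5,4): moves to (3,4)(W), (2,4)(W), (1,4)(W), (5,2)(W), (5,0)(W), (4,3)(W); every one is W ⇒ L
(5,7): moves to (3,7)(W), (2,7)(W), (1,7)(W), (5,5)(W), (5,3)(W), (5,2)(W), (4,6)(W); every one is W ⇒ L
(6,0): moves to (4,0)(W), (3,0)(W), (2,0)(W); every one is W ⇒ L
(6,1): moves to (4,1)(W), (3,1)(W), (2,1)(W), (5,0)(W); every one is W ⇒ L
(6,7): moves to (4,7)(W), (3,7)(W), (2,7)(W), (6,5)(W), (6,3)(W), (6,2)(W), (5,6)(W); every one is W ⇒ L
Every other cell has at least one move into one of the L cells above, so it is W.
L cells per row: a=0: 4, a=1: 3, a=2: 3, a=3: 2, a=4: 2, a=5: 3, a=6: 3; total 20.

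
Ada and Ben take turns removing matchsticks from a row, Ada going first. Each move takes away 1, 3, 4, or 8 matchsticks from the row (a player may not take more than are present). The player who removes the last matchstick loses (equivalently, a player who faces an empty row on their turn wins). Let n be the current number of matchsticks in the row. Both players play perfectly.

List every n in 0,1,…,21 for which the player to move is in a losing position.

1, 3, 8, 10, 15, 17

Use the standard recursion: the mover wins at a terminal position; elsewhere, the mover wins exactly when some move hands the opponent an L position.
n=0: no move; the opponent has just taken the last matchstick and therefore loses → W
n=1: L (sole option 0(W) is W)
n=2: W (go to 1, an L position)
n=3: L (options 2(W), 0(W) are all W)
n=4: W (go to 3, an L position)
n=5: W (go to 1, an L position)
n=6: W (go to 3, an L position)
n=7: W (go to 3, an L position)
n=8: L (options 7(W), 5(W), 4(W), 0(W) are all W)
n=9: W (go to 8, an L position)
n=10: L (options 9(W), 7(W), 6(W), 2(W) are all W)
n=11: W (go to 10, an L position)
n=12: W (go to 8, an L position)
n=13: W (go to 10, an L position)
n=14: W (go to 10, an L position)
n=15: L (options 14(W), 12(W), 11(W), 7(W) are all W)
n=16: W (go to 15, an L position)
n=17: L (options 16(W), 14(W), 13(W), 9(W) are all W)
n=18: W (go to 17, an L position)
n=19: W (go to 15, an L position)
n=20: W (go to 17, an L position)
n=21: W (go to 17, an L position)
The losing starting values of n are exactly the entries labelled L in this table (6 of them).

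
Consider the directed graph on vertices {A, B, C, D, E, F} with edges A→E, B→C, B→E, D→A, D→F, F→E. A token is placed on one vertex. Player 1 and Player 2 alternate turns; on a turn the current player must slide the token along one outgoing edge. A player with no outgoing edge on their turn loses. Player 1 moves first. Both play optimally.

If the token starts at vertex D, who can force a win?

Player 2 wins.

Label each position W (a win for the player to move) or L (a loss). A position with no legal move is L; any other position is W exactly when some move reaches an L, and L when every move reaches a W.
Every edge goes from a vertex to one that appears earlier in the order C, E, F, A, D, B, so processing vertices in that order labels each vertex after all of its successors.
C: no outgoing edge → L
E: no outgoing edge → L
F: can move to E, which is L ⇒ W
A: can move to E, which is L ⇒ W
D: moves to A(W), F(W); every one is W ⇒ L
B: can move to E, which is L ⇒ W
The starting position D is L: whatever Player 1 does, the opponent receives a W position.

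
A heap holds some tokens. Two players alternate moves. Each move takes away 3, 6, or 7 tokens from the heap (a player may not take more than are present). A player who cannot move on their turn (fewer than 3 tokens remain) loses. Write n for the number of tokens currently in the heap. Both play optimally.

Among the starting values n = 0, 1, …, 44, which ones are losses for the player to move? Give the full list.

Compute win/loss labels from the base case upward. A position with no move is L. Any other position is W if it can reach an L in one move, else L.
n=0: no move → L
n=1: no move → L
n=2: no move → L
n=3: →0(L), so W
n=4: →1(L), so W
n=5: →2(L), so W
n=6: →0(L), so W
n=7: →1(L), so W
n=8: →2(L), so W
n=9: →2(L), so W
n=10: →7(W), 4(W), 3(W) — all W, so L
n=11: →8(W), 5(W), 4(W) — all W, so L
n=12: →9(W), 6(W), 5(W) — all W, so L
n=13: →10(L), so W
n=14: →11(L), so W
n=15: →12(L), so W
n=16: →10(L), so W
n=17: →11(L), so W
n=18: →12(L), so W
n=19: →12(L), so W
n=20: →17(W), 14(W), 13(W) — all W, so L
n=21: →18(W), 15(W), 14(W) — all W, so L
n=22: →19(W), 16(W), 15(W) — all W, so L
n=23: →20(L), so W
n=24: →21(L), so W
n=25: →22(L), so W
n=26: →20(L), so W
n=27: →21(L), so W
n=28: →22(L), so W
n=29: →22(L), so W
n=30: →27(W), 24(W), 23(W) — all W, so L
n=31: →28(W), 25(W), 24(W) — all W, so L
n=32: →29(W), 26(W), 25(W) — all W, so L
n=33: →30(L), so W
n=34: →31(L), so W
n=35: →32(L), so W
n=36: →30(L), so W
n=37: →31(L), so W
n=38: →32(L), so W
n=39: →32(L), so W
n=40: →37(W), 34(W), 33(W) — all W, so L
n=41: →38(W), 35(W), 34(W) — all W, so L
n=42: →39(W), 36(W), 35(W) — all W, so L
n=43: →40(L), so W
n=44: →41(L), so W
Reading off the rows marked L gives the requested list; there are 15 such values of n.

0, 1, 2, 10, 11, 12, 20, 21, 22, 30, 31, 32, 40, 41, 42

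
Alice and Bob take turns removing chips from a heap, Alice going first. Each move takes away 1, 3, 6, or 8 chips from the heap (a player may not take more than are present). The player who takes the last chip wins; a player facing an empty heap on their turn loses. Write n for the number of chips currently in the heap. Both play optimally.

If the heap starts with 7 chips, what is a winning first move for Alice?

Remove 3, leaving 4.

Build the W/L table. Terminal = L. A non-terminal position is W if it has a move to some L; otherwise it is L.
n=0: no move → L
n=1: →0(L), so W
n=2: →1(W) only, which is W, so L
n=3: →2(L), so W
n=4: →3(W), 1(W) — all W, so L
n=5: →4(L), so W
n=6: →0(L), so W
n=7: →4(L), so W
From 7, the L positions reachable in one move are: 4.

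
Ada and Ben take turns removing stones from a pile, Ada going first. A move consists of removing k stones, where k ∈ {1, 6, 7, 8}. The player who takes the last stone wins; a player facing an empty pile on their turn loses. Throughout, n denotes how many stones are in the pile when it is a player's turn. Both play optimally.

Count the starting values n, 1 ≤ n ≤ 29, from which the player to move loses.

7

Positions with no move are L. A position that does have a move is losing for the player to move precisely when every available move leads to a winning position for the opponent. Fill in the labels:
n=0: no move → L
n=1: can move to 0, which is L ⇒ W
n=2: the only move is to 1(W), a W ⇒ L
n=3: can move to 2, which is L ⇒ W
n=4: the only move is to 3(W), a W ⇒ L
n=5: can move to 4, which is L ⇒ W
n=6: can move to 0, which is L ⇒ W
n=7: can move to 0, which is L ⇒ W
n=8: can move to 2, which is L ⇒ W
n=9: can move to 2, which is L ⇒ W
n=10: can move to 4, which is L ⇒ W
n=11: can move to 4, which is L ⇒ W
n=12: can move to 4, which is L ⇒ W
n=13: moves to 12(W), 7(W), 6(W), 5(W); every one is W ⇒ L
n=14: can move to 13, which is L ⇒ W
n=15: moves to 14(W), 9(W), 8(W), 7(W); every one is W ⇒ L
n=16: can move to 15, which is L ⇒ W
n=17: moves to 16(W), 11(W), 10(W), 9(W); every one is W ⇒ L
n=18: can move to 17, which is L ⇒ W
n=19: can move to 13, which is L ⇒ W
n=20: can move to 13, which is L ⇒ W
n=21: can move to 15, which is L ⇒ W
n=22: can move to 15, which is L ⇒ W
n=23: can move to 17, which is L ⇒ W
n=24: can move to 17, which is L ⇒ W
n=25: can move to 17, which is L ⇒ W
n=26: moves to 25(W), 20(W), 19(W), 18(W); every one is W ⇒ L
n=27: can move to 26, which is L ⇒ W
n=28: moves to 27(W), 22(W), 21(W), 20(W); every one is W ⇒ L
n=29: can move to 28, which is L ⇒ W
L entries with 1 ≤ n ≤ 29 (n=0 is outside the asked range and is not counted): n = 2, 4, 13, 15, 17, 26, 28; that makes 7.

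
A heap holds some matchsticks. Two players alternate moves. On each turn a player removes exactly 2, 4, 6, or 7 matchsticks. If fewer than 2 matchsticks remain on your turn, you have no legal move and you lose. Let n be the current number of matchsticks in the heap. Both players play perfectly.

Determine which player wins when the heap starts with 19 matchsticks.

Build the W/L table. Terminal = L. A non-terminal position is W if it has a move to some L; otherwise it is L.
n=0: no move → L
n=1: no move → L
n=2: W (go to 0, an L position)
n=3: W (go to 1, an L position)
n=4: W (go to 0, an L position)
n=5: W (go to 1, an L position)
n=6: W (go to 0, an L position)
n=7: W (go to 1, an L position)
n=8: W (go to 1, an L position)
n=9: L (options 7(W), 5(W), 3(W), 2(W) are all W)
n=10: L (options 8(W), 6(W), 4(W), 3(W) are all W)
n=11: W (go to 9, an L position)
n=12: W (go to 10, an L position)
n=13: W (go to 9, an L position)
n=14: W (go to 10, an L position)
n=15: W (go to 9, an L position)
n=16: W (go to 10, an L position)
n=17: W (go to 10, an L position)
n=18: L (options 16(W), 14(W), 12(W), 11(W) are all W)
n=19: L (options 17(W), 15(W), 13(W), 12(W) are all W)
Every move from 19 reaches a W position, so the mover loses.

The second player wins.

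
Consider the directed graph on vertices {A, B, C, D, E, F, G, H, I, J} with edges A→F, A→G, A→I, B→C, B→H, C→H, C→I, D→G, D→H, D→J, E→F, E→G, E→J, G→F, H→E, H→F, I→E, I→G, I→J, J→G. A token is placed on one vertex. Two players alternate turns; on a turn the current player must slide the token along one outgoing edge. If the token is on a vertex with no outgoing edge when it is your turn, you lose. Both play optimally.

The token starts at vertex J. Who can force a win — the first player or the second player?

Build the W/L table. Terminal = L. A non-terminal position is W if it has a move to some L; otherwise it is L.
Every edge goes from a vertex to one that appears earlier in the order F, G, J, E, I, A, H, D, C, B, so processing vertices in that order labels each vertex after all of its successors.
F: no outgoing edge → L
G: can move to F, which is L ⇒ W
J: the only move is to G(W), a W ⇒ L
E: can move to J, which is L ⇒ W
I: can move to J, which is L ⇒ W
A: can move to F, which is L ⇒ W
H: can move to F, which is L ⇒ W
D: can move to J, which is L ⇒ W
C: moves to H(W), I(W); every one is W ⇒ L
B: can move to C, which is L ⇒ W
Every move from J reaches a W position, so the mover loses.

The second player wins.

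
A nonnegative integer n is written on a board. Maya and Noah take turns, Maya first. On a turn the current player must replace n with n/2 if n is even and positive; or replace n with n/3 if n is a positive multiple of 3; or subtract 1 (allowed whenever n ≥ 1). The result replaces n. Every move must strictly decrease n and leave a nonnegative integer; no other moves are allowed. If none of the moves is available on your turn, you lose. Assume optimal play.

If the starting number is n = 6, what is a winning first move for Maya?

Use the standard recursion: the mover loses at a terminal position; elsewhere, the mover wins exactly when some move hands the opponent an L position.
n=0: no move → L
n=1: can move to 0, which is L ⇒ W
n=2: the only move is to 1(W), a W ⇒ L
n=3: can move to 2, which is L ⇒ W
n=4: can move to 2, which is L ⇒ W
n=5: the only move is to 4(W), a W ⇒ L
n=6: can move to 2, which is L ⇒ W
From 6, the L positions reachable in one move are: 2, 5. Any move reaching one of these is winning.

Move to 2.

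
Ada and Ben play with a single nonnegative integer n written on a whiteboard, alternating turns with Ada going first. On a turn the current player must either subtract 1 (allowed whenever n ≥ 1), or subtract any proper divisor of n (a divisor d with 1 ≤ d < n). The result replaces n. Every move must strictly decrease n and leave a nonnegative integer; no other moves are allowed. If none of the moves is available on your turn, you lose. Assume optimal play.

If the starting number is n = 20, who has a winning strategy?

Use the standard recursion: the mover loses at a terminal position; elsewhere, the mover wins exactly when some move hands the opponent an L position.
n=0: no move → L
n=1: →0(L), so W
n=2: →1(W) only, which is W, so L
n=3: →2(L), so W
n=4: →2(L), so W
n=5: →4(W) only, which is W, so L
n=6: →5(L), so W
n=7: →6(W) only, which is W, so L
n=8: →7(L), so W
n=9: →6(W), 8(W) — all W, so L
n=10: →5(L), so W
n=11: →10(W) only, which is W, so L
n=12: →9(L), so W
n=13: →12(W) only, which is W, so L
n=14: →7(L), so W
n=15: →10(W), 12(W), 14(W) — all W, so L
n=16: →15(L), so W
n=17: →16(W) only, which is W, so L
n=18: →9(L), so W
n=19: →18(W) only, which is W, so L
n=20: →15(L), so W
From 20 Ada can move to 15, reaching an L position.

Ada wins.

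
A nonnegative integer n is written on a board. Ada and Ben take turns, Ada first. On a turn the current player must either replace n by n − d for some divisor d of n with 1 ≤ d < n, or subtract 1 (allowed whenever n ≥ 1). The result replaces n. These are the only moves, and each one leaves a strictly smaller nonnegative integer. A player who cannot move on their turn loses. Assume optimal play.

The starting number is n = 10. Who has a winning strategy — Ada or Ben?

Ada wins.

Build the W/L table. Terminal = L. A non-terminal position is W if it has a move to some L; otherwise it is L.
n=0: no move → L
n=1: →0(L), so W
n=2: →1(W) only, which is W, so L
n=3: →2(L), so W
n=4: →2(L), so W
n=5: →4(W) only, which is W, so L
n=6: →5(L), so W
n=7: →6(W) only, which is W, so L
n=8: →7(L), so W
n=9: →6(W), 8(W) — all W, so L
n=10: →5(L), so W
From 10 Ada can move to 5, reaching an L position.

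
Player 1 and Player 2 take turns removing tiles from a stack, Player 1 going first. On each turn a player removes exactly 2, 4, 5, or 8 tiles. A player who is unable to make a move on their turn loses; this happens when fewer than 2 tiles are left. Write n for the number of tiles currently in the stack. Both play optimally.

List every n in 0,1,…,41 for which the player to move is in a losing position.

0, 1, 7, 10, 13, 16, 19, 22, 25, 28, 31, 34, 37, 40

Build the W/L table. Terminal = L. A non-terminal position is W if it has a move to some L; otherwise it is L.
n=0: no move → L
n=1: no move → L
n=2: →0(L), so W
n=3: →1(L), so W
n=4: →0(L), so W
n=5: →1(L), so W
n=6: →1(L), so W
n=7: →5(W), 3(W), 2(W) — all W, so L
n=8: →0(L), so W
n=9: →7(L), so W
n=10: →8(W), 6(W), 5(W), 2(W) — all W, so L
n=11: →7(L), so W
n=12: →10(L), so W
n=13: →11(W), 9(W), 8(W), 5(W) — all W, so L
n=14: →10(L), so W
n=15: →13(L), so W
n=16: →14(W), 12(W), 11(W), 8(W) — all W, so L
n=17: →13(L), so W
n=18: →16(L), so W
n=19: →17(W), 15(W), 14(W), 11(W) — all W, so L
n=20: →16(L), so W
n=21: →19(L), so W
n=22: →20(W), 18(W), 17(W), 14(W) — all W, so L
n=23: →19(L), so W
n=24: →22(L), so W
n=25: →23(W), 21(W), 20(W), 17(W) — all W, so L
n=26: →22(L), so W
n=27: →25(L), so W
n=28: →26(W), 24(W), 23(W), 20(W) — all W, so L
n=29: →25(L), so W
n=30: →28(L), so W
n=31: →29(W), 27(W), 26(W), 23(W) — all W, so L
n=32: →28(L), so W
n=33: →31(L), so W
n=34: →32(W), 30(W), 29(W), 26(W) — all W, so L
n=35: →31(L), so W
n=36: →34(L), so W
n=37: →35(W), 33(W), 32(W), 29(W) — all W, so L
n=38: →34(L), so W
n=39: →37(L), so W
n=40: →38(W), 36(W), 35(W), 32(W) — all W, so L
n=41: →37(L), so W
The losing starting values of n are exactly the entries labelled L in this table (14 of them).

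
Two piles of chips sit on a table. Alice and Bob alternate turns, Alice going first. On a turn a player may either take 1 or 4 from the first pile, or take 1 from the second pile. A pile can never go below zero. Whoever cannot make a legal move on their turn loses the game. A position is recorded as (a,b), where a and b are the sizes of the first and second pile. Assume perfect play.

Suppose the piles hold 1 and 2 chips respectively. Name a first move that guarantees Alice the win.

Move to (0,2).

Work bottom-up. With no move the player to move loses. Otherwise the position is W if at least one move leads to an L position for the opponent, and L if every move leads to a W.
No move ever increases a pile, so every position that can arise here has a ≤ 1 and b ≤ 2; it is enough to label the cells with 0 ≤ a ≤ 1 and 0 ≤ b ≤ 2.
Every move lowers a or b (never raises either), so fill the grid row by row in increasing a, and left to right within a row: each cell's successors are then already labelled.
      b=0  b=1  b=2
a=0:    L    W    L
a=1:    W    L    W
Cells with no legal move (terminal, hence L): (0,0).
The remaining L cells, each justified by listing all of its moves:
(0,2): only reaches (0,1)(W), which is W → L
(1,1): only reaches (0,1)(W), (1,0)(W), all W → L
Every other cell has at least one move into one of the L cells above, so it is W.
From (1,2), the L positions reachable in one move are: (0,2), (1,1). Any move reaching one of these is winning.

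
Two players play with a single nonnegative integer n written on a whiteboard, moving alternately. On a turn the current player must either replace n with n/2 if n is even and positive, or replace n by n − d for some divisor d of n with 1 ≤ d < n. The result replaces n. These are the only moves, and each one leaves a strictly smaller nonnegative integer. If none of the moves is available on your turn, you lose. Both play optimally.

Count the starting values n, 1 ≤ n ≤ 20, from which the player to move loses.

Label each position W (a win for the player to move) or L (a loss). A position with no legal move is L; any other position is W exactly when some move reaches an L, and L when every move reaches a W.
n=0: no move → L
n=1: no move → L
n=2: can move to 1, which is L ⇒ W
n=3: the only move is to 2(W), a W ⇒ L
n=4: can move to 3, which is L ⇒ W
n=5: the only move is to 4(W), a W ⇒ L
n=6: can move to 3, which is L ⇒ W
n=7: the only move is to 6(W), a W ⇒ L
n=8: can move to 7, which is L ⇒ W
n=9: moves to 6(W), 8(W); every one is W ⇒ L
n=10: can move to 5, which is L ⇒ W
n=11: the only move is to 10(W), a W ⇒ L
n=12: can move to 9, which is L ⇒ W
n=13: the only move is to 12(W), a W ⇒ L
n=14: can move to 7, which is L ⇒ W
n=15: moves to 10(W), 12(W), 14(W); every one is W ⇒ L
n=16: can move to 15, which is L ⇒ W
n=17: the only move is to 16(W), a W ⇒ L
n=18: can move to 9, which is L ⇒ W
n=19: the only move is to 18(W), a W ⇒ L
n=20: can move to 15, which is L ⇒ W
L entries with 1 ≤ n ≤ 20 (n=0 is outside the asked range and is not counted): n = 1, 3, 5, 7, 9, 11, 13, 15, 17, 19; that makes 10.

10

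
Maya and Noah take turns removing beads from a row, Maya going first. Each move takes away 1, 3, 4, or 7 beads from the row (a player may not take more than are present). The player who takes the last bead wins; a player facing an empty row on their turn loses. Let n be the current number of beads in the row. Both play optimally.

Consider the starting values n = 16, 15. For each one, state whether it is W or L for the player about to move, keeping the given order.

Positions with no move are L. A position that does have a move is losing for the player to move precisely when every available move leads to a winning position for the opponent. Fill in the labels:
n=0: no move → L
n=1: reaches L-position 0 → W
n=2: only reaches 1(W), which is W → L
n=3: reaches L-position 2 → W
n=4: reaches L-position 0 → W
n=5: reaches L-position 2 → W
n=6: reaches L-position 2 → W
n=7: reaches L-position 0 → W
n=8: only reaches 7(W), 5(W), 4(W), 1(W), all W → L
n=9: reaches L-position 8 → W
n=10: only reaches 9(W), 7(W), 6(W), 3(W), all W → L
n=11: reaches L-position 10 → W
n=12: reaches L-position 8 → W
n=13: reaches L-position 10 → W
n=14: reaches L-position 10 → W
n=15: reaches L-position 8 → W
n=16: only reaches 15(W), 13(W), 12(W), 9(W), all W → L

16: L, 15: W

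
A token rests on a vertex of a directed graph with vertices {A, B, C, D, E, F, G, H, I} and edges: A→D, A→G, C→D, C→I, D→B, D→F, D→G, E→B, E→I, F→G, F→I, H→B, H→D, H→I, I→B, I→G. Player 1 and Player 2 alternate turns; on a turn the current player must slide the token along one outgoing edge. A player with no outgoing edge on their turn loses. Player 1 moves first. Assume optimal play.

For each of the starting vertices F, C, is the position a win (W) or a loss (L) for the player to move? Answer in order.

Use the standard recursion: the mover loses at a terminal position; elsewhere, the mover wins exactly when some move hands the opponent an L position.
Every edge goes from a vertex to one that appears earlier in the order G, B, I, F, D, H, C, E, A, so processing vertices in that order labels each vertex after all of its successors.
G: no outgoing edge → L
B: no outgoing edge → L
I: →B(L), so W
F: →G(L), so W
D: →B(L), so W
H: →B(L), so W
C: →D(W), I(W) — all W, so L
E: →B(L), so W
A: →G(L), so W

F: W, C: L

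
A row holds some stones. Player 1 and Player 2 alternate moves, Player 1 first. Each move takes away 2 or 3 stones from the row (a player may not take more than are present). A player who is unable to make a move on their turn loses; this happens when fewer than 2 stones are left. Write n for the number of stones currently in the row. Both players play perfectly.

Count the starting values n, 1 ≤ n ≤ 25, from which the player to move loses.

10

Work bottom-up. With no move the player to move loses. Otherwise the position is W if at least one move leads to an L position for the opponent, and L if every move leads to a W.
n=0: no move → L
n=1: no move → L
n=2: →0(L), so W
n=3: →1(L), so W
n=4: →1(L), so W
n=5: →3(W), 2(W) — all W, so L
n=6: →4(W), 3(W) — all W, so L
n=7: →5(L), so W
n=8: →6(L), so W
n=9: →6(L), so W
n=10: →8(W), 7(W) — all W, so L
n=11: →9(W), 8(W) — all W, so L
n=12: →10(L), so W
n=13: →11(L), so W
n=14: →11(L), so W
n=15: →13(W), 12(W) — all W, so L
n=16: →14(W), 13(W) — all W, so L
n=17: →15(L), so W
n=18: →16(L), so W
n=19: →16(L), so W
n=20: →18(W), 17(W) — all W, so L
n=21: →19(W), 18(W) — all W, so L
n=22: →20(L), so W
n=23: →21(L), so W
n=24: →21(L), so W
n=25: →23(W), 22(W) — all W, so L
L entries with 1 ≤ n ≤ 25 (n=0 is outside the asked range and is not counted): n = 1, 5, 6, 10, 11, 15, 16, 20, 21, 25; that makes 10.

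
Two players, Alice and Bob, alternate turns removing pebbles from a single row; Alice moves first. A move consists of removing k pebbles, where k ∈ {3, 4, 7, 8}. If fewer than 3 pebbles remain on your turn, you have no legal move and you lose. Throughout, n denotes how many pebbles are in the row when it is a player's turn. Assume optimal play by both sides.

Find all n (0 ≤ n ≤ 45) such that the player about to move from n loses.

Use the standard recursion: the mover loses at a terminal position; elsewhere, the mover wins exactly when some move hands the opponent an L position.
n=0: no move → L
n=1: no move → L
n=2: no move → L
n=3: can move to 0, which is L ⇒ W
n=4: can move to 1, which is L ⇒ W
n=5: can move to 2, which is L ⇒ W
n=6: can move to 2, which is L ⇒ W
n=7: can move to 0, which is L ⇒ W
n=8: can move to 1, which is L ⇒ W
n=9: can move to 2, which is L ⇒ W
n=10: can move to 2, which is L ⇒ W
n=11: moves to 8(W), 7(W), 4(W), 3(W); every one is W ⇒ L
n=12: moves to 9(W), 8(W), 5(W), 4(W); every one is W ⇒ L
n=13: moves to 10(W), 9(W), 6(W), 5(W); every one is W ⇒ L
n=14: can move to 11, which is L ⇒ W
n=15: can move to 12, which is L ⇒ W
n=16: can move to 13, which is L ⇒ W
n=17: can move to 13, which is L ⇒ W
n=18: can move to 11, which is L ⇒ W
n=19: can move to 12, which is L ⇒ W
n=20: can move to 13, which is L ⇒ W
n=21: can move to 13, which is L ⇒ W
n=22: moves to 19(W), 18(W), 15(W), 14(W); every one is W ⇒ L
n=23: moves to 20(W), 19(W), 16(W), 15(W); every one is W ⇒ L
n=24: moves to 21(W), 20(W), 17(W), 16(W); every one is W ⇒ L
n=25: can move to 22, which is L ⇒ W
n=26: can move to 23, which is L ⇒ W
n=27: can move to 24, which is L ⇒ W
n=28: can move to 24, which is L ⇒ W
n=29: can move to 22, which is L ⇒ W
n=30: can move to 23, which is L ⇒ W
n=31: can move to 24, which is L ⇒ W
n=32: can move to 24, which is L ⇒ W
n=33: moves to 30(W), 29(W), 26(W), 25(W); every one is W ⇒ L
n=34: moves to 31(W), 30(W), 27(W), 26(W); every one is W ⇒ L
n=35: moves to 32(W), 31(W), 28(W), 27(W); every one is W ⇒ L
n=36: can move to 33, which is L ⇒ W
n=37: can move to 34, which is L ⇒ W
n=38: can move to 35, which is L ⇒ W
n=39: can move to 35, which is L ⇒ W
n=40: can move to 33, which is L ⇒ W
n=41: can move to 34, which is L ⇒ W
n=42: can move to 35, which is L ⇒ W
n=43: can move to 35, which is L ⇒ W
n=44: moves to 41(W), 40(W), 37(W), 36(W); every one is W ⇒ L
n=45: moves to 42(W), 41(W), 38(W), 37(W); every one is W ⇒ L
Reading off the rows marked L gives the requested list; there are 14 such values of n.

0, 1, 2, 11, 12, 13, 22, 23, 24, 33, 34, 35, 44, 45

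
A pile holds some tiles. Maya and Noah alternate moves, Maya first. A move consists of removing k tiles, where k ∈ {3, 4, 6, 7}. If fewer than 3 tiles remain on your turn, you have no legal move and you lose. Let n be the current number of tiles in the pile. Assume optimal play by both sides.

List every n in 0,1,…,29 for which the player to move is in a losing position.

0, 1, 2, 10, 11, 12, 20, 21, 22

Use the standard recursion: the mover loses at a terminal position; elsewhere, the mover wins exactly when some move hands the opponent an L position.
n=0: no move → L
n=1: no move → L
n=2: no move → L
n=3: W (go to 0, an L position)
n=4: W (go to 1, an L position)
n=5: W (go to 2, an L position)
n=6: W (go to 2, an L position)
n=7: W (go to 1, an L position)
n=8: W (go to 2, an L position)
n=9: W (go to 2, an L position)
n=10: L (options 7(W), 6(W), 4(W), 3(W) are all W)
n=11: L (options 8(W), 7(W), 5(W), 4(W) are all W)
n=12: L (options 9(W), 8(W), 6(W), 5(W) are all W)
n=13: W (go to 10, an L position)
n=14: W (go to 11, an L position)
n=15: W (go to 12, an L position)
n=16: W (go to 12, an L position)
n=17: W (go to 11, an L position)
n=18: W (go to 12, an L position)
n=19: W (go to 12, an L position)
n=20: L (options 17(W), 16(W), 14(W), 13(W) are all W)
n=21: L (options 18(W), 17(W), 15(W), 14(W) are all W)
n=22: L (options 19(W), 18(W), 16(W), 15(W) are all W)
n=23: W (go to 20, an L position)
n=24: W (go to 21, an L position)
n=25: W (go to 22, an L position)
n=26: W (go to 22, an L position)
n=27: W (go to 21, an L position)
n=28: W (go to 22, an L position)
n=29: W (go to 22, an L position)
Reading off the rows marked L gives the requested list; there are 9 such values of n.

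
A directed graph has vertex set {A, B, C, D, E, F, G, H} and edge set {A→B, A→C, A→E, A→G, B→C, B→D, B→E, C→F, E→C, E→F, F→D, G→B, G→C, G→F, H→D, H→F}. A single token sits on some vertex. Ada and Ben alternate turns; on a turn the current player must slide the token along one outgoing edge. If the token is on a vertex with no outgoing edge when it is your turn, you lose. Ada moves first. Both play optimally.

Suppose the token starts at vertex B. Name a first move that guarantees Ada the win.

Build the W/L table. Terminal = L. A non-terminal position is W if it has a move to some L; otherwise it is L.
Every edge goes from a vertex to one that appears earlier in the order D, F, C, E, B, H, G, A, so processing vertices in that order labels each vertex after all of its successors.
D: no outgoing edge → L
F: →D(L), so W
C: →F(W) only, which is W, so L
E: →C(L), so W
B: →C(L), so W
H: →D(L), so W
G: →C(L), so W
A: →C(L), so W
From B, the L positions reachable in one move are: C, D. Any move reaching one of these is winning.

Move to C.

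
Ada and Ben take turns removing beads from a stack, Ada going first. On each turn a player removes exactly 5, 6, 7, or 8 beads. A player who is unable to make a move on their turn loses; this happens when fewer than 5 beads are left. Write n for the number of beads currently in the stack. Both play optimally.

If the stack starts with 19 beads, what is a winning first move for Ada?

Label each position W (a win for the player to move) or L (a loss). A position with no legal move is L; any other position is W exactly when some move reaches an L, and L when every move reaches a W.
n=0: no move → L
n=1: no move → L
n=2: no move → L
n=3: no move → L
n=4: no move → L
n=5: reaches L-position 0 → W
n=6: reaches L-position 1 → W
n=7: reaches L-position 2 → W
n=8: reaches L-position 3 → W
n=9: reaches L-position 4 → W
n=10: reaches L-position 4 → W
n=11: reaches L-position 4 → W
n=12: reaches L-position 4 → W
n=13: only reaches 8(W), 7(W), 6(W), 5(W), all W → L
n=14: only reaches 9(W), 8(W), 7(W), 6(W), all W → L
n=15: only reaches 10(W), 9(W), 8(W), 7(W), all W → L
n=16: only reaches 11(W), 10(W), 9(W), 8(W), all W → L
n=17: only reaches 12(W), 11(W), 10(W), 9(W), all W → L
n=18: reaches L-position 13 → W
n=19: reaches L-position 14 → W
From 19, the L positions reachable in one move are: 14, 13. Any move reaching one of these is winning.

Remove 5, leaving 14.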